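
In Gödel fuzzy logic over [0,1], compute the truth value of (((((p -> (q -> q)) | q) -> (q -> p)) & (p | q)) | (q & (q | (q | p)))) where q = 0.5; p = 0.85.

(q -> q): 0.5 ≤ 0.5, so result = 1
(p -> (q -> q)): 0.85 ≤ 1, so result = 1
((p -> (q -> q)) | q) = max(1, 0.5) = 1
(q -> p): 0.5 ≤ 0.85, so result = 1
(((p -> (q -> q)) | q) -> (q -> p)): 1 ≤ 1, so result = 1
(p | q) = max(0.85, 0.5) = 0.85
((((p -> (q -> q)) | q) -> (q -> p)) & (p | q)) = min(1, 0.85) = 0.85
(q | p) = max(0.5, 0.85) = 0.85
(q | (q | p)) = max(0.5, 0.85) = 0.85
(q & (q | (q | p))) = min(0.5, 0.85) = 0.5
(((((p -> (q -> q)) | q) -> (q -> p)) & (p | q)) | (q & (q | (q | p)))) = max(0.85, 0.5) = 0.85

0.85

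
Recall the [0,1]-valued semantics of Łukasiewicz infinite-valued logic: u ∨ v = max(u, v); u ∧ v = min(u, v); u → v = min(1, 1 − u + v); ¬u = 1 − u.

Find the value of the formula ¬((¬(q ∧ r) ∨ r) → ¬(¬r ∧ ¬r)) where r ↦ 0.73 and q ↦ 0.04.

(q ∧ r) = min(0.04, 0.73) = 0.04
¬(q ∧ r): Łukasiewicz ¬ gives 1 − 0.04 = 0.96
(¬(q ∧ r) ∨ r) = max(0.96, 0.73) = 0.96
¬r: Łukasiewicz ¬ gives 1 − 0.73 = 0.27
¬r: Łukasiewicz ¬ gives 1 − 0.73 = 0.27
(¬r ∧ ¬r) = min(0.27, 0.27) = 0.27
¬(¬r ∧ ¬r): Łukasiewicz ¬ gives 1 − 0.27 = 0.73
((¬(q ∧ r) ∨ r) → ¬(¬r ∧ ¬r)): min(1, 1 − 0.96 + 0.73) = 0.77
¬((¬(q ∧ r) ∨ r) → ¬(¬r ∧ ¬r)): Łukasiewicz ¬ gives 1 − 0.77 = 0.23

0.23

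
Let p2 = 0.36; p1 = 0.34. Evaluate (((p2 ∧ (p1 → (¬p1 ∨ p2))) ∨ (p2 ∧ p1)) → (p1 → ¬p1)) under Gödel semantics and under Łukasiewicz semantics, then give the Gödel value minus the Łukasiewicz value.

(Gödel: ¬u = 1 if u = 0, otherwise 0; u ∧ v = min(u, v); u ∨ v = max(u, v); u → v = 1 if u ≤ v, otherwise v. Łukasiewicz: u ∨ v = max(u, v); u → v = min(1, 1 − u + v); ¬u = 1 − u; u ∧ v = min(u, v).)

Gödel evaluation:
  ¬p1: Gödel ¬ of 0.34 = 0 (operand ≠ 0)
  (¬p1 ∨ p2) = max(0, 0.36) = 0.36
  (p1 → (¬p1 ∨ p2)): 0.34 ≤ 0.36, so result = 1
  (p2 ∧ (p1 → (¬p1 ∨ p2))) = min(0.36, 1) = 0.36
  (p2 ∧ p1) = min(0.36, 0.34) = 0.34
  ((p2 ∧ (p1 → (¬p1 ∨ p2))) ∨ (p2 ∧ p1)) = max(0.36, 0.34) = 0.36
  ¬p1: Gödel ¬ of 0.34 = 0 (operand ≠ 0)
  (p1 → ¬p1): 0.34 > 0, so result = 0
  (((p2 ∧ (p1 → (¬p1 ∨ p2))) ∨ (p2 ∧ p1)) → (p1 → ¬p1)): 0.36 > 0, so result = 0
  Gödel value = 0
Łukasiewicz evaluation:
  ¬p1: Łukasiewicz ¬ gives 1 − 0.34 = 0.66
  (¬p1 ∨ p2) = max(0.66, 0.36) = 0.66
  (p1 → (¬p1 ∨ p2)): min(1, 1 − 0.34 + 0.66) = 1
  (p2 ∧ (p1 → (¬p1 ∨ p2))) = min(0.36, 1) = 0.36
  (p2 ∧ p1) = min(0.36, 0.34) = 0.34
  ((p2 ∧ (p1 → (¬p1 ∨ p2))) ∨ (p2 ∧ p1)) = max(0.36, 0.34) = 0.36
  ¬p1: Łukasiewicz ¬ gives 1 − 0.34 = 0.66
  (p1 → ¬p1): min(1, 1 − 0.34 + 0.66) = 1
  (((p2 ∧ (p1 → (¬p1 ∨ p2))) ∨ (p2 ∧ p1)) → (p1 → ¬p1)): min(1, 1 − 0.36 + 1) = 1
  Łukasiewicz value = 1
Difference: 0 − 1 = -1.00

-1.00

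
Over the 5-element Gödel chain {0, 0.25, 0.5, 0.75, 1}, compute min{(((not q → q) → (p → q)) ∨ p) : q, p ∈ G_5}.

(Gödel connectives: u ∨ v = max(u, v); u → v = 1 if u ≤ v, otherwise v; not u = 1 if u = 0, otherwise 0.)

The minimum is attained at q = 0.25, p = 0.5:
  not q: Gödel ¬ of 0.25 = 0 (operand ≠ 0)
  (not q → q): 0 ≤ 0.25, so result = 1
  (p → q): 0.5 > 0.25, so result = 0.25
  ((not q → q) → (p → q)): 1 > 0.25, so result = 0.25
  (((not q → q) → (p → q)) ∨ p) = max(0.25, 0.5) = 0.5
Checking all 25 assignments confirms none give a value below 0.50.

0.50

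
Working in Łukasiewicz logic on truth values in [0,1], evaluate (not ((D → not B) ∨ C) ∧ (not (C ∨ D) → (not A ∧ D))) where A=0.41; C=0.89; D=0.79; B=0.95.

not B: Łukasiewicz ¬ gives 1 − 0.95 = 0.05
(D → not B): min(1, 1 − 0.79 + 0.05) = 0.26
((D → not B) ∨ C) = max(0.26, 0.89) = 0.89
not ((D → not B) ∨ C): Łukasiewicz ¬ gives 1 − 0.89 = 0.11
(C ∨ D) = max(0.89, 0.79) = 0.89
not (C ∨ D): Łukasiewicz ¬ gives 1 − 0.89 = 0.11
not A: Łukasiewicz ¬ gives 1 − 0.41 = 0.59
(not A ∧ D) = min(0.59, 0.79) = 0.59
(not (C ∨ D) → (not A ∧ D)): min(1, 1 − 0.11 + 0.59) = 1
(not ((D → not B) ∨ C) ∧ (not (C ∨ D) → (not A ∧ D))) = min(0.11, 1) = 0.11

0.11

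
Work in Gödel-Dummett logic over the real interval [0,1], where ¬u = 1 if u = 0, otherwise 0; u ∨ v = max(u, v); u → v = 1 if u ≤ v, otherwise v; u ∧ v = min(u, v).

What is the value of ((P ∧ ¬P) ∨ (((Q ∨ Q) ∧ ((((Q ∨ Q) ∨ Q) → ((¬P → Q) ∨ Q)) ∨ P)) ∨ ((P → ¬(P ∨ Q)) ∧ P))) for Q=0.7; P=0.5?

¬P: Gödel ¬ of 0.5 = 0 (operand ≠ 0)
(P ∧ ¬P) = min(0.5, 0) = 0
(Q ∨ Q) = max(0.7, 0.7) = 0.7
(Q ∨ Q) = max(0.7, 0.7) = 0.7
((Q ∨ Q) ∨ Q) = max(0.7, 0.7) = 0.7
¬P: Gödel ¬ of 0.5 = 0 (operand ≠ 0)
(¬P → Q): 0 ≤ 0.7, so result = 1
((¬P → Q) ∨ Q) = max(1, 0.7) = 1
(((Q ∨ Q) ∨ Q) → ((¬P → Q) ∨ Q)): 0.7 ≤ 1, so result = 1
((((Q ∨ Q) ∨ Q) → ((¬P → Q) ∨ Q)) ∨ P) = max(1, 0.5) = 1
((Q ∨ Q) ∧ ((((Q ∨ Q) ∨ Q) → ((¬P → Q) ∨ Q)) ∨ P)) = min(0.7, 1) = 0.7
(P ∨ Q) = max(0.5, 0.7) = 0.7
¬(P ∨ Q): Gödel ¬ of 0.7 = 0 (operand ≠ 0)
(P → ¬(P ∨ Q)): 0.5 > 0, so result = 0
((P → ¬(P ∨ Q)) ∧ P) = min(0, 0.5) = 0
(((Q ∨ Q) ∧ ((((Q ∨ Q) ∨ Q) → ((¬P → Q) ∨ Q)) ∨ P)) ∨ ((P → ¬(P ∨ Q)) ∧ P)) = max(0.7, 0) = 0.7
((P ∧ ¬P) ∨ (((Q ∨ Q) ∧ ((((Q ∨ Q) ∨ Q) → ((¬P → Q) ∨ Q)) ∨ P)) ∨ ((P → ¬(P ∨ Q)) ∧ P))) = max(0, 0.7) = 0.7

0.70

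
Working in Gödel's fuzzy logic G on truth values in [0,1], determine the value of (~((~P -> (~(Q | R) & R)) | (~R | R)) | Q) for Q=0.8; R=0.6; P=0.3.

~P: Gödel ¬ of 0.3 = 0 (operand ≠ 0)
(Q | R) = max(0.8, 0.6) = 0.8
~(Q | R): Gödel ¬ of 0.8 = 0 (operand ≠ 0)
(~(Q | R) & R) = min(0, 0.6) = 0
(~P -> (~(Q | R) & R)): 0 ≤ 0, so result = 1
~R: Gödel ¬ of 0.6 = 0 (operand ≠ 0)
(~R | R) = max(0, 0.6) = 0.6
((~P -> (~(Q | R) & R)) | (~R | R)) = max(1, 0.6) = 1
~((~P -> (~(Q | R) & R)) | (~R | R)): Gödel ¬ of 1 = 0 (operand ≠ 0)
(~((~P -> (~(Q | R) & R)) | (~R | R)) | Q) = max(0, 0.8) = 0.8

0.80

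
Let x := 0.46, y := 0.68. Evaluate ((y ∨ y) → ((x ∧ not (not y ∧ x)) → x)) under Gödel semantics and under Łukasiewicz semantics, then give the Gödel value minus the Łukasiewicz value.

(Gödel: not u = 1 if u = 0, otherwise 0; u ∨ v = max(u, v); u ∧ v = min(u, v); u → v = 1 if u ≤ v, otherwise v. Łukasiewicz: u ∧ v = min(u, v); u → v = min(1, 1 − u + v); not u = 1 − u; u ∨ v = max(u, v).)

0.00

Gödel evaluation:
  (y ∨ y) = max(0.68, 0.68) = 0.68
  not y: Gödel ¬ of 0.68 = 0 (operand ≠ 0)
  (not y ∧ x) = min(0, 0.46) = 0
  not (not y ∧ x): Gödel ¬ of 0 = 1 (operand is 0)
  (x ∧ not (not y ∧ x)) = min(0.46, 1) = 0.46
  ((x ∧ not (not y ∧ x)) → x): 0.46 ≤ 0.46, so result = 1
  ((y ∨ y) → ((x ∧ not (not y ∧ x)) → x)): 0.68 ≤ 1, so result = 1
  Gödel value = 1
Łukasiewicz evaluation:
  (y ∨ y) = max(0.68, 0.68) = 0.68
  not y: Łukasiewicz ¬ gives 1 − 0.68 = 0.32
  (not y ∧ x) = min(0.32, 0.46) = 0.32
  not (not y ∧ x): Łukasiewicz ¬ gives 1 − 0.32 = 0.68
  (x ∧ not (not y ∧ x)) = min(0.46, 0.68) = 0.46
  ((x ∧ not (not y ∧ x)) → x): min(1, 1 − 0.46 + 0.46) = 1
  ((y ∨ y) → ((x ∧ not (not y ∧ x)) → x)): min(1, 1 − 0.68 + 1) = 1
  Łukasiewicz value = 1
Difference: 1 − 1 = 0.00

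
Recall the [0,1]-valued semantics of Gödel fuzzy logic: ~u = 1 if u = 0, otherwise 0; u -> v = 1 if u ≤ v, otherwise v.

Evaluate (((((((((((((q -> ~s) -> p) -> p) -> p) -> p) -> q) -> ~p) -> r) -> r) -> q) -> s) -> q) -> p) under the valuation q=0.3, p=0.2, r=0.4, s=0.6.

0.20

~s: Gödel ¬ of 0.6 = 0 (operand ≠ 0)
(q -> ~s): 0.3 > 0, so result = 0
((q -> ~s) -> p): 0 ≤ 0.2, so result = 1
(((q -> ~s) -> p) -> p): 1 > 0.2, so result = 0.2
((((q -> ~s) -> p) -> p) -> p): 0.2 ≤ 0.2, so result = 1
(((((q -> ~s) -> p) -> p) -> p) -> p): 1 > 0.2, so result = 0.2
((((((q -> ~s) -> p) -> p) -> p) -> p) -> q): 0.2 ≤ 0.3, so result = 1
~p: Gödel ¬ of 0.2 = 0 (operand ≠ 0)
(((((((q -> ~s) -> p) -> p) -> p) -> p) -> q) -> ~p): 1 > 0, so result = 0
((((((((q -> ~s) -> p) -> p) -> p) -> p) -> q) -> ~p) -> r): 0 ≤ 0.4, so result = 1
(((((((((q -> ~s) -> p) -> p) -> p) -> p) -> q) -> ~p) -> r) -> r): 1 > 0.4, so result = 0.4
((((((((((q -> ~s) -> p) -> p) -> p) -> p) -> q) -> ~p) -> r) -> r) -> q): 0.4 > 0.3, so result = 0.3
(((((((((((q -> ~s) -> p) -> p) -> p) -> p) -> q) -> ~p) -> r) -> r) -> q) -> s): 0.3 ≤ 0.6, so result = 1
((((((((((((q -> ~s) -> p) -> p) -> p) -> p) -> q) -> ~p) -> r) -> r) -> q) -> s) -> q): 1 > 0.3, so result = 0.3
(((((((((((((q -> ~s) -> p) -> p) -> p) -> p) -> q) -> ~p) -> r) -> r) -> q) -> s) -> q) -> p): 0.3 > 0.2, so result = 0.2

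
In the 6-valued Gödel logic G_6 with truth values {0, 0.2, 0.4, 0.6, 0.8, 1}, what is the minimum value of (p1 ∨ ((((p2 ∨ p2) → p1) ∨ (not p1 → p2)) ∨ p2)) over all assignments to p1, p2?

The minimum is attained at p1 = 0, p2 = 0.2:
  (p2 ∨ p2) = max(0.2, 0.2) = 0.2
  ((p2 ∨ p2) → p1): 0.2 > 0, so result = 0
  not p1: Gödel ¬ of 0 = 1 (operand is 0)
  (not p1 → p2): 1 > 0.2, so result = 0.2
  (((p2 ∨ p2) → p1) ∨ (not p1 → p2)) = max(0, 0.2) = 0.2
  ((((p2 ∨ p2) → p1) ∨ (not p1 → p2)) ∨ p2) = max(0.2, 0.2) = 0.2
  (p1 ∨ ((((p2 ∨ p2) → p1) ∨ (not p1 → p2)) ∨ p2)) = max(0, 0.2) = 0.2
Checking all 36 assignments confirms none give a value below 0.20.

0.20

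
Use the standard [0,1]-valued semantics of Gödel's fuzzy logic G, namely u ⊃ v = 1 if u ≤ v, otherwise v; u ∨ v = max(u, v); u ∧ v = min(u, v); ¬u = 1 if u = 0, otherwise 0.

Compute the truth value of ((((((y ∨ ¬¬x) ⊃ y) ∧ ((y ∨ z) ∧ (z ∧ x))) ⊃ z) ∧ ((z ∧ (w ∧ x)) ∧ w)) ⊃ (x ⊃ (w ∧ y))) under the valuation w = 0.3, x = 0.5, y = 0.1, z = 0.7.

¬x: Gödel ¬ of 0.5 = 0 (operand ≠ 0)
¬¬x: Gödel ¬ of 0 = 1 (operand is 0)
(y ∨ ¬¬x) = max(0.1, 1) = 1
((y ∨ ¬¬x) ⊃ y): 1 > 0.1, so result = 0.1
(y ∨ z) = max(0.1, 0.7) = 0.7
(z ∧ x) = min(0.7, 0.5) = 0.5
((y ∨ z) ∧ (z ∧ x)) = min(0.7, 0.5) = 0.5
(((y ∨ ¬¬x) ⊃ y) ∧ ((y ∨ z) ∧ (z ∧ x))) = min(0.1, 0.5) = 0.1
((((y ∨ ¬¬x) ⊃ y) ∧ ((y ∨ z) ∧ (z ∧ x))) ⊃ z): 0.1 ≤ 0.7, so result = 1
(w ∧ x) = min(0.3, 0.5) = 0.3
(z ∧ (w ∧ x)) = min(0.7, 0.3) = 0.3
((z ∧ (w ∧ x)) ∧ w) = min(0.3, 0.3) = 0.3
(((((y ∨ ¬¬x) ⊃ y) ∧ ((y ∨ z) ∧ (z ∧ x))) ⊃ z) ∧ ((z ∧ (w ∧ x)) ∧ w)) = min(1, 0.3) = 0.3
(w ∧ y) = min(0.3, 0.1) = 0.1
(x ⊃ (w ∧ y)): 0.5 > 0.1, so result = 0.1
((((((y ∨ ¬¬x) ⊃ y) ∧ ((y ∨ z) ∧ (z ∧ x))) ⊃ z) ∧ ((z ∧ (w ∧ x)) ∧ w)) ⊃ (x ⊃ (w ∧ y))): 0.3 > 0.1, so result = 0.1

0.10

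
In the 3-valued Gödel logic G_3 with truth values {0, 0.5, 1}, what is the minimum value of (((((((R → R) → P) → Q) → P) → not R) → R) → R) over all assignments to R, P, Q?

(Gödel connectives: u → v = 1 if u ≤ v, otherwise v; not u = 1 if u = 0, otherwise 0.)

The minimum is attained at R = 0.5, P = 0.5, Q = 0:
  (R → R): 0.5 ≤ 0.5, so result = 1
  ((R → R) → P): 1 > 0.5, so result = 0.5
  (((R → R) → P) → Q): 0.5 > 0, so result = 0
  ((((R → R) → P) → Q) → P): 0 ≤ 0.5, so result = 1
  not R: Gödel ¬ of 0.5 = 0 (operand ≠ 0)
  (((((R → R) → P) → Q) → P) → not R): 1 > 0, so result = 0
  ((((((R → R) → P) → Q) → P) → not R) → R): 0 ≤ 0.5, so result = 1
  (((((((R → R) → P) → Q) → P) → not R) → R) → R): 1 > 0.5, so result = 0.5
Checking all 27 assignments confirms none give a value below 0.50.

0.50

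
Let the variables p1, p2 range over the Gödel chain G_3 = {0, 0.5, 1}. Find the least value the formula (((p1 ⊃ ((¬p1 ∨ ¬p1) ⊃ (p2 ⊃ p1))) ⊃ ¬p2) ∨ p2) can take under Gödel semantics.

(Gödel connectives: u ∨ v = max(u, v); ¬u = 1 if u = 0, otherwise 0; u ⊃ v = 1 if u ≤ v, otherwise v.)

0.50

The minimum is attained at p1 = 0, p2 = 0.5:
  ¬p1: Gödel ¬ of 0 = 1 (operand is 0)
  ¬p1: Gödel ¬ of 0 = 1 (operand is 0)
  (¬p1 ∨ ¬p1) = max(1, 1) = 1
  (p2 ⊃ p1): 0.5 > 0, so result = 0
  ((¬p1 ∨ ¬p1) ⊃ (p2 ⊃ p1)): 1 > 0, so result = 0
  (p1 ⊃ ((¬p1 ∨ ¬p1) ⊃ (p2 ⊃ p1))): 0 ≤ 0, so result = 1
  ¬p2: Gödel ¬ of 0.5 = 0 (operand ≠ 0)
  ((p1 ⊃ ((¬p1 ∨ ¬p1) ⊃ (p2 ⊃ p1))) ⊃ ¬p2): 1 > 0, so result = 0
  (((p1 ⊃ ((¬p1 ∨ ¬p1) ⊃ (p2 ⊃ p1))) ⊃ ¬p2) ∨ p2) = max(0, 0.5) = 0.5
Checking all 9 assignments confirms none give a value below 0.50.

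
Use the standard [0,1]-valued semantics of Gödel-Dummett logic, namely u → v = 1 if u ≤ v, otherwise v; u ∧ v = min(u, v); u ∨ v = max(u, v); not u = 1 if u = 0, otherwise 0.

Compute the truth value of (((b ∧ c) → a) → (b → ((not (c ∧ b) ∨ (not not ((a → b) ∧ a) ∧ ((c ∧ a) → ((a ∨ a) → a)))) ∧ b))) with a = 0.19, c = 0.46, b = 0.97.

(b ∧ c) = min(0.97, 0.46) = 0.46
((b ∧ c) → a): 0.46 > 0.19, so result = 0.19
(c ∧ b) = min(0.46, 0.97) = 0.46
not (c ∧ b): Gödel ¬ of 0.46 = 0 (operand ≠ 0)
(a → b): 0.19 ≤ 0.97, so result = 1
((a → b) ∧ a) = min(1, 0.19) = 0.19
not ((a → b) ∧ a): Gödel ¬ of 0.19 = 0 (operand ≠ 0)
not not ((a → b) ∧ a): Gödel ¬ of 0 = 1 (operand is 0)
(c ∧ a) = min(0.46, 0.19) = 0.19
(a ∨ a) = max(0.19, 0.19) = 0.19
((a ∨ a) → a): 0.19 ≤ 0.19, so result = 1
((c ∧ a) → ((a ∨ a) → a)): 0.19 ≤ 1, so result = 1
(not not ((a → b) ∧ a) ∧ ((c ∧ a) → ((a ∨ a) → a))) = min(1, 1) = 1
(not (c ∧ b) ∨ (not not ((a → b) ∧ a) ∧ ((c ∧ a) → ((a ∨ a) → a)))) = max(0, 1) = 1
((not (c ∧ b) ∨ (not not ((a → b) ∧ a) ∧ ((c ∧ a) → ((a ∨ a) → a)))) ∧ b) = min(1, 0.97) = 0.97
(b → ((not (c ∧ b) ∨ (not not ((a → b) ∧ a) ∧ ((c ∧ a) → ((a ∨ a) → a)))) ∧ b)): 0.97 ≤ 0.97, so result = 1
(((b ∧ c) → a) → (b → ((not (c ∧ b) ∨ (not not ((a → b) ∧ a) ∧ ((c ∧ a) → ((a ∨ a) → a)))) ∧ b))): 0.19 ≤ 1, so result = 1

1.00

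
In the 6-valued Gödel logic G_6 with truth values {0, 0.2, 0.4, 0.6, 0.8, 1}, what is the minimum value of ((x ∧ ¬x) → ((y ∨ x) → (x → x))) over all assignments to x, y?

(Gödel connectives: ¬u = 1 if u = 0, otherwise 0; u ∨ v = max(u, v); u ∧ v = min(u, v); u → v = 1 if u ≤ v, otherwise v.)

Every assignment gives 1. For instance at x = 0, y = 0:
  ¬x: Gödel ¬ of 0 = 1 (operand is 0)
  (x ∧ ¬x) = min(0, 1) = 0
  (y ∨ x) = max(0, 0) = 0
  (x → x): 0 ≤ 0, so result = 1
  ((y ∨ x) → (x → x)): 0 ≤ 1, so result = 1
  ((x ∧ ¬x) → ((y ∨ x) → (x → x))): 0 ≤ 1, so result = 1
All 36 assignments give value 1 — the formula is a G_6-tautology.

1.00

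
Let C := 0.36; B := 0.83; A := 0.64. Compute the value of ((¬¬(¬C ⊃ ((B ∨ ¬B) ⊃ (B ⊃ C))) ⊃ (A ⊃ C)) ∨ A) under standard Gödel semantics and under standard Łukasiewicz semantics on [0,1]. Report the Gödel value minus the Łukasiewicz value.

Gödel evaluation:
  ¬C: Gödel ¬ of 0.36 = 0 (operand ≠ 0)
  ¬B: Gödel ¬ of 0.83 = 0 (operand ≠ 0)
  (B ∨ ¬B) = max(0.83, 0) = 0.83
  (B ⊃ C): 0.83 > 0.36, so result = 0.36
  ((B ∨ ¬B) ⊃ (B ⊃ C)): 0.83 > 0.36, so result = 0.36
  (¬C ⊃ ((B ∨ ¬B) ⊃ (B ⊃ C))): 0 ≤ 0.36, so result = 1
  ¬(¬C ⊃ ((B ∨ ¬B) ⊃ (B ⊃ C))): Gödel ¬ of 1 = 0 (operand ≠ 0)
  ¬¬(¬C ⊃ ((B ∨ ¬B) ⊃ (B ⊃ C))): Gödel ¬ of 0 = 1 (operand is 0)
  (A ⊃ C): 0.64 > 0.36, so result = 0.36
  (¬¬(¬C ⊃ ((B ∨ ¬B) ⊃ (B ⊃ C))) ⊃ (A ⊃ C)): 1 > 0.36, so result = 0.36
  ((¬¬(¬C ⊃ ((B ∨ ¬B) ⊃ (B ⊃ C))) ⊃ (A ⊃ C)) ∨ A) = max(0.36, 0.64) = 0.64
  Gödel value = 0.64
Łukasiewicz evaluation:
  ¬C: Łukasiewicz ¬ gives 1 − 0.36 = 0.64
  ¬B: Łukasiewicz ¬ gives 1 − 0.83 = 0.17
  (B ∨ ¬B) = max(0.83, 0.17) = 0.83
  (B ⊃ C): min(1, 1 − 0.83 + 0.36) = 0.53
  ((B ∨ ¬B) ⊃ (B ⊃ C)): min(1, 1 − 0.83 + 0.53) = 0.7
  (¬C ⊃ ((B ∨ ¬B) ⊃ (B ⊃ C))): min(1, 1 − 0.64 + 0.7) = 1
  ¬(¬C ⊃ ((B ∨ ¬B) ⊃ (B ⊃ C))): Łukasiewicz ¬ gives 1 − 1 = 0
  ¬¬(¬C ⊃ ((B ∨ ¬B) ⊃ (B ⊃ C))): Łukasiewicz ¬ gives 1 − 0 = 1
  (A ⊃ C): min(1, 1 − 0.64 + 0.36) = 0.72
  (¬¬(¬C ⊃ ((B ∨ ¬B) ⊃ (B ⊃ C))) ⊃ (A ⊃ C)): min(1, 1 − 1 + 0.72) = 0.72
  ((¬¬(¬C ⊃ ((B ∨ ¬B) ⊃ (B ⊃ C))) ⊃ (A ⊃ C)) ∨ A) = max(0.72, 0.64) = 0.72
  Łukasiewicz value = 0.72
Difference: 0.64 − 0.72 = -0.08

-0.08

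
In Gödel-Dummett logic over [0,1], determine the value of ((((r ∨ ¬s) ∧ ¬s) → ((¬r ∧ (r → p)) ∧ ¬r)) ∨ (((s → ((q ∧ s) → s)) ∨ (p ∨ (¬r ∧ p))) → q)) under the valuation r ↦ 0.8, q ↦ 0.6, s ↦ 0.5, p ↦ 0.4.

¬s: Gödel ¬ of 0.5 = 0 (operand ≠ 0)
(r ∨ ¬s) = max(0.8, 0) = 0.8
¬s: Gödel ¬ of 0.5 = 0 (operand ≠ 0)
((r ∨ ¬s) ∧ ¬s) = min(0.8, 0) = 0
¬r: Gödel ¬ of 0.8 = 0 (operand ≠ 0)
(r → p): 0.8 > 0.4, so result = 0.4
(¬r ∧ (r → p)) = min(0, 0.4) = 0
¬r: Gödel ¬ of 0.8 = 0 (operand ≠ 0)
((¬r ∧ (r → p)) ∧ ¬r) = min(0, 0) = 0
(((r ∨ ¬s) ∧ ¬s) → ((¬r ∧ (r → p)) ∧ ¬r)): 0 ≤ 0, so result = 1
(q ∧ s) = min(0.6, 0.5) = 0.5
((q ∧ s) → s): 0.5 ≤ 0.5, so result = 1
(s → ((q ∧ s) → s)): 0.5 ≤ 1, so result = 1
¬r: Gödel ¬ of 0.8 = 0 (operand ≠ 0)
(¬r ∧ p) = min(0, 0.4) = 0
(p ∨ (¬r ∧ p)) = max(0.4, 0) = 0.4
((s → ((q ∧ s) → s)) ∨ (p ∨ (¬r ∧ p))) = max(1, 0.4) = 1
(((s → ((q ∧ s) → s)) ∨ (p ∨ (¬r ∧ p))) → q): 1 > 0.6, so result = 0.6
((((r ∨ ¬s) ∧ ¬s) → ((¬r ∧ (r → p)) ∧ ¬r)) ∨ (((s → ((q ∧ s) → s)) ∨ (p ∨ (¬r ∧ p))) → q)) = max(1, 0.6) = 1

1.00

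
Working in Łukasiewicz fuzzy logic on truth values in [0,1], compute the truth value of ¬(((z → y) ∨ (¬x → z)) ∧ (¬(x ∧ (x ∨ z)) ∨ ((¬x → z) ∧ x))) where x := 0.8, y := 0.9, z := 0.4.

0.20

(z → y): min(1, 1 − 0.4 + 0.9) = 1
¬x: Łukasiewicz ¬ gives 1 − 0.8 = 0.2
(¬x → z): min(1, 1 − 0.2 + 0.4) = 1
((z → y) ∨ (¬x → z)) = max(1, 1) = 1
(x ∨ z) = max(0.8, 0.4) = 0.8
(x ∧ (x ∨ z)) = min(0.8, 0.8) = 0.8
¬(x ∧ (x ∨ z)): Łukasiewicz ¬ gives 1 − 0.8 = 0.2
¬x: Łukasiewicz ¬ gives 1 − 0.8 = 0.2
(¬x → z): min(1, 1 − 0.2 + 0.4) = 1
((¬x → z) ∧ x) = min(1, 0.8) = 0.8
(¬(x ∧ (x ∨ z)) ∨ ((¬x → z) ∧ x)) = max(0.2, 0.8) = 0.8
(((z → y) ∨ (¬x → z)) ∧ (¬(x ∧ (x ∨ z)) ∨ ((¬x → z) ∧ x))) = min(1, 0.8) = 0.8
¬(((z → y) ∨ (¬x → z)) ∧ (¬(x ∧ (x ∨ z)) ∨ ((¬x → z) ∧ x))): Łukasiewicz ¬ gives 1 − 0.8 = 0.2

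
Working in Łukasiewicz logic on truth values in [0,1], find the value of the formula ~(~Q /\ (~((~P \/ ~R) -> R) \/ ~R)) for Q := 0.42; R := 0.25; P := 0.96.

~Q: Łukasiewicz ¬ gives 1 − 0.42 = 0.58
~P: Łukasiewicz ¬ gives 1 − 0.96 = 0.04
~R: Łukasiewicz ¬ gives 1 − 0.25 = 0.75
(~P \/ ~R) = max(0.04, 0.75) = 0.75
((~P \/ ~R) -> R): min(1, 1 − 0.75 + 0.25) = 0.5
~((~P \/ ~R) -> R): Łukasiewicz ¬ gives 1 − 0.5 = 0.5
~R: Łukasiewicz ¬ gives 1 − 0.25 = 0.75
(~((~P \/ ~R) -> R) \/ ~R) = max(0.5, 0.75) = 0.75
(~Q /\ (~((~P \/ ~R) -> R) \/ ~R)) = min(0.58, 0.75) = 0.58
~(~Q /\ (~((~P \/ ~R) -> R) \/ ~R)): Łukasiewicz ¬ gives 1 − 0.58 = 0.42

0.42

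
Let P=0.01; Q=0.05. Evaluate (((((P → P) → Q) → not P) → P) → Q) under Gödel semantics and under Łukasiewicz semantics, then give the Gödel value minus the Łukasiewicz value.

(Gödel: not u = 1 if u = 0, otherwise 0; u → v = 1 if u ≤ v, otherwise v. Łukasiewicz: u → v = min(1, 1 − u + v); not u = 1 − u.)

Gödel evaluation:
  (P → P): 0.01 ≤ 0.01, so result = 1
  ((P → P) → Q): 1 > 0.05, so result = 0.05
  not P: Gödel ¬ of 0.01 = 0 (operand ≠ 0)
  (((P → P) → Q) → not P): 0.05 > 0, so result = 0
  ((((P → P) → Q) → not P) → P): 0 ≤ 0.01, so result = 1
  (((((P → P) → Q) → not P) → P) → Q): 1 > 0.05, so result = 0.05
  Gödel value = 0.05
Łukasiewicz evaluation:
  (P → P): min(1, 1 − 0.01 + 0.01) = 1
  ((P → P) → Q): min(1, 1 − 1 + 0.05) = 0.05
  not P: Łukasiewicz ¬ gives 1 − 0.01 = 0.99
  (((P → P) → Q) → not P): min(1, 1 − 0.05 + 0.99) = 1
  ((((P → P) → Q) → not P) → P): min(1, 1 − 1 + 0.01) = 0.01
  (((((P → P) → Q) → not P) → P) → Q): min(1, 1 − 0.01 + 0.05) = 1
  Łukasiewicz value = 1
Difference: 0.05 − 1 = -0.95

-0.95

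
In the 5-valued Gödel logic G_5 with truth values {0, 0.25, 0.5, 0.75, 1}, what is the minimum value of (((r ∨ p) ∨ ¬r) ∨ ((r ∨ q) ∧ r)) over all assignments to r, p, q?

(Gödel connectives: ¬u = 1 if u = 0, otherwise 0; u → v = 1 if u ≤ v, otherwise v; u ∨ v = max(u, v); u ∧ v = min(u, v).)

0.25

The minimum is attained at r = 0.25, p = 0, q = 0:
  (r ∨ p) = max(0.25, 0) = 0.25
  ¬r: Gödel ¬ of 0.25 = 0 (operand ≠ 0)
  ((r ∨ p) ∨ ¬r) = max(0.25, 0) = 0.25
  (r ∨ q) = max(0.25, 0) = 0.25
  ((r ∨ q) ∧ r) = min(0.25, 0.25) = 0.25
  (((r ∨ p) ∨ ¬r) ∨ ((r ∨ q) ∧ r)) = max(0.25, 0.25) = 0.25
Checking all 125 assignments confirms none give a value below 0.25.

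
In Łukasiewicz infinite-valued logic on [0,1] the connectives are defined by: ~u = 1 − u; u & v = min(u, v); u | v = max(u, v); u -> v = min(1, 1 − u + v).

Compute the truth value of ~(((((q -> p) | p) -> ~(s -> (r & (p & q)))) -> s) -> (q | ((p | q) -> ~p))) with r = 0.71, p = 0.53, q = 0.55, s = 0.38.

0.08

(q -> p): min(1, 1 − 0.55 + 0.53) = 0.98
((q -> p) | p) = max(0.98, 0.53) = 0.98
(p & q) = min(0.53, 0.55) = 0.53
(r & (p & q)) = min(0.71, 0.53) = 0.53
(s -> (r & (p & q))): min(1, 1 − 0.38 + 0.53) = 1
~(s -> (r & (p & q))): Łukasiewicz ¬ gives 1 − 1 = 0
(((q -> p) | p) -> ~(s -> (r & (p & q)))): min(1, 1 − 0.98 + 0) = 0.02
((((q -> p) | p) -> ~(s -> (r & (p & q)))) -> s): min(1, 1 − 0.02 + 0.38) = 1
(p | q) = max(0.53, 0.55) = 0.55
~p: Łukasiewicz ¬ gives 1 − 0.53 = 0.47
((p | q) -> ~p): min(1, 1 − 0.55 + 0.47) = 0.92
(q | ((p | q) -> ~p)) = max(0.55, 0.92) = 0.92
(((((q -> p) | p) -> ~(s -> (r & (p & q)))) -> s) -> (q | ((p | q) -> ~p))): min(1, 1 − 1 + 0.92) = 0.92
~(((((q -> p) | p) -> ~(s -> (r & (p & q)))) -> s) -> (q | ((p | q) -> ~p))): Łukasiewicz ¬ gives 1 − 0.92 = 0.08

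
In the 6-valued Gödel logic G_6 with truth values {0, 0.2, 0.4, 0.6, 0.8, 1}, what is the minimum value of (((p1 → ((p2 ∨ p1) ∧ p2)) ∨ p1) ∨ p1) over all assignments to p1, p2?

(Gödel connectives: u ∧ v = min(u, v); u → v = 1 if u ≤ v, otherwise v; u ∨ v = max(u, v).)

The minimum is attained at p1 = 0.2, p2 = 0:
  (p2 ∨ p1) = max(0, 0.2) = 0.2
  ((p2 ∨ p1) ∧ p2) = min(0.2, 0) = 0
  (p1 → ((p2 ∨ p1) ∧ p2)): 0.2 > 0, so result = 0
  ((p1 → ((p2 ∨ p1) ∧ p2)) ∨ p1) = max(0, 0.2) = 0.2
  (((p1 → ((p2 ∨ p1) ∧ p2)) ∨ p1) ∨ p1) = max(0.2, 0.2) = 0.2
Checking all 36 assignments confirms none give a value below 0.20.

0.20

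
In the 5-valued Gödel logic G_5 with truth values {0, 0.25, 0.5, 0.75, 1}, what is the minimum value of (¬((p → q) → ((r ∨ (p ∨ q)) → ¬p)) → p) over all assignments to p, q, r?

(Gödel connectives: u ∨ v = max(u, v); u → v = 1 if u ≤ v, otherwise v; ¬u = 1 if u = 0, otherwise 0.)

0.25

The minimum is attained at p = 0.25, q = 0.25, r = 0:
  (p → q): 0.25 ≤ 0.25, so result = 1
  (p ∨ q) = max(0.25, 0.25) = 0.25
  (r ∨ (p ∨ q)) = max(0, 0.25) = 0.25
  ¬p: Gödel ¬ of 0.25 = 0 (operand ≠ 0)
  ((r ∨ (p ∨ q)) → ¬p): 0.25 > 0, so result = 0
  ((p → q) → ((r ∨ (p ∨ q)) → ¬p)): 1 > 0, so result = 0
  ¬((p → q) → ((r ∨ (p ∨ q)) → ¬p)): Gödel ¬ of 0 = 1 (operand is 0)
  (¬((p → q) → ((r ∨ (p ∨ q)) → ¬p)) → p): 1 > 0.25, so result = 0.25
Checking all 125 assignments confirms none give a value below 0.25.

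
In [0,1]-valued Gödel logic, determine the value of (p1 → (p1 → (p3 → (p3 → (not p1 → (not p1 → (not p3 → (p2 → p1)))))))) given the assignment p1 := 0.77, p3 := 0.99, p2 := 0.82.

1.00

not p1: Gödel ¬ of 0.77 = 0 (operand ≠ 0)
not p1: Gödel ¬ of 0.77 = 0 (operand ≠ 0)
not p3: Gödel ¬ of 0.99 = 0 (operand ≠ 0)
(p2 → p1): 0.82 > 0.77, so result = 0.77
(not p3 → (p2 → p1)): 0 ≤ 0.77, so result = 1
(not p1 → (not p3 → (p2 → p1))): 0 ≤ 1, so result = 1
(not p1 → (not p1 → (not p3 → (p2 → p1)))): 0 ≤ 1, so result = 1
(p3 → (not p1 → (not p1 → (not p3 → (p2 → p1))))): 0.99 ≤ 1, so result = 1
(p3 → (p3 → (not p1 → (not p1 → (not p3 → (p2 → p1)))))): 0.99 ≤ 1, so result = 1
(p1 → (p3 → (p3 → (not p1 → (not p1 → (not p3 → (p2 → p1))))))): 0.77 ≤ 1, so result = 1
(p1 → (p1 → (p3 → (p3 → (not p1 → (not p1 → (not p3 → (p2 → p1)))))))): 0.77 ≤ 1, so result = 1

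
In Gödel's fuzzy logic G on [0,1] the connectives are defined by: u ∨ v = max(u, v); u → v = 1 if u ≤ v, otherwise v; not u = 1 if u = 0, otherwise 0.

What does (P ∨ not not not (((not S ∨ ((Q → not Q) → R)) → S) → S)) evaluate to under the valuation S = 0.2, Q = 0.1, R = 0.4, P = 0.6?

0.60

not S: Gödel ¬ of 0.2 = 0 (operand ≠ 0)
not Q: Gödel ¬ of 0.1 = 0 (operand ≠ 0)
(Q → not Q): 0.1 > 0, so result = 0
((Q → not Q) → R): 0 ≤ 0.4, so result = 1
(not S ∨ ((Q → not Q) → R)) = max(0, 1) = 1
((not S ∨ ((Q → not Q) → R)) → S): 1 > 0.2, so result = 0.2
(((not S ∨ ((Q → not Q) → R)) → S) → S): 0.2 ≤ 0.2, so result = 1
not (((not S ∨ ((Q → not Q) → R)) → S) → S): Gödel ¬ of 1 = 0 (operand ≠ 0)
not not (((not S ∨ ((Q → not Q) → R)) → S) → S): Gödel ¬ of 0 = 1 (operand is 0)
not not not (((not S ∨ ((Q → not Q) → R)) → S) → S): Gödel ¬ of 1 = 0 (operand ≠ 0)
(P ∨ not not not (((not S ∨ ((Q → not Q) → R)) → S) → S)) = max(0.6, 0) = 0.6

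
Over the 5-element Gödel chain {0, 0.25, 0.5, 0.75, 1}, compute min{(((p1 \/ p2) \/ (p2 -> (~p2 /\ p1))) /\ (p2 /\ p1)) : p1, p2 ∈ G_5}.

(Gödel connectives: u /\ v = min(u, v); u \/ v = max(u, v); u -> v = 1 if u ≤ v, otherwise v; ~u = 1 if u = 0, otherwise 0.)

The minimum is attained at p1 = 0, p2 = 0:
  (p1 \/ p2) = max(0, 0) = 0
  ~p2: Gödel ¬ of 0 = 1 (operand is 0)
  (~p2 /\ p1) = min(1, 0) = 0
  (p2 -> (~p2 /\ p1)): 0 ≤ 0, so result = 1
  ((p1 \/ p2) \/ (p2 -> (~p2 /\ p1))) = max(0, 1) = 1
  (p2 /\ p1) = min(0, 0) = 0
  (((p1 \/ p2) \/ (p2 -> (~p2 /\ p1))) /\ (p2 /\ p1)) = min(1, 0) = 0
Checking all 25 assignments confirms none give a value below 0.00.

0.00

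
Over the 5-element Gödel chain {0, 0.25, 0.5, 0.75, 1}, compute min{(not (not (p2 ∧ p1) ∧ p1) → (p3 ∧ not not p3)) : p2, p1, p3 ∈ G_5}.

0.00

The minimum is attained at p2 = 0, p1 = 0, p3 = 0:
  (p2 ∧ p1) = min(0, 0) = 0
  not (p2 ∧ p1): Gödel ¬ of 0 = 1 (operand is 0)
  (not (p2 ∧ p1) ∧ p1) = min(1, 0) = 0
  not (not (p2 ∧ p1) ∧ p1): Gödel ¬ of 0 = 1 (operand is 0)
  not p3: Gödel ¬ of 0 = 1 (operand is 0)
  not not p3: Gödel ¬ of 1 = 0 (operand ≠ 0)
  (p3 ∧ not not p3) = min(0, 0) = 0
  (not (not (p2 ∧ p1) ∧ p1) → (p3 ∧ not not p3)): 1 > 0, so result = 0
Checking all 125 assignments confirms none give a value below 0.00.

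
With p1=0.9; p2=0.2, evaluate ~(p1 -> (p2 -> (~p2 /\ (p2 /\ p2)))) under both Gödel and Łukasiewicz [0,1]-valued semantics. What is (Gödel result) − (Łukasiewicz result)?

Gödel evaluation:
  ~p2: Gödel ¬ of 0.2 = 0 (operand ≠ 0)
  (p2 /\ p2) = min(0.2, 0.2) = 0.2
  (~p2 /\ (p2 /\ p2)) = min(0, 0.2) = 0
  (p2 -> (~p2 /\ (p2 /\ p2))): 0.2 > 0, so result = 0
  (p1 -> (p2 -> (~p2 /\ (p2 /\ p2)))): 0.9 > 0, so result = 0
  ~(p1 -> (p2 -> (~p2 /\ (p2 /\ p2)))): Gödel ¬ of 0 = 1 (operand is 0)
  Gödel value = 1
Łukasiewicz evaluation:
  ~p2: Łukasiewicz ¬ gives 1 − 0.2 = 0.8
  (p2 /\ p2) = min(0.2, 0.2) = 0.2
  (~p2 /\ (p2 /\ p2)) = min(0.8, 0.2) = 0.2
  (p2 -> (~p2 /\ (p2 /\ p2))): min(1, 1 − 0.2 + 0.2) = 1
  (p1 -> (p2 -> (~p2 /\ (p2 /\ p2)))): min(1, 1 − 0.9 + 1) = 1
  ~(p1 -> (p2 -> (~p2 /\ (p2 /\ p2)))): Łukasiewicz ¬ gives 1 − 1 = 0
  Łukasiewicz value = 0
Difference: 1 − 0 = 1.00

1.00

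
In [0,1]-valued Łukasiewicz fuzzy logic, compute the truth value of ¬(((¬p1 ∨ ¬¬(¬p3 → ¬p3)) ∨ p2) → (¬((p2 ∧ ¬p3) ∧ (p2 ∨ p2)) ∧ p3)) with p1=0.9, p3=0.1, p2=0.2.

¬p1: Łukasiewicz ¬ gives 1 − 0.9 = 0.1
¬p3: Łukasiewicz ¬ gives 1 − 0.1 = 0.9
¬p3: Łukasiewicz ¬ gives 1 − 0.1 = 0.9
(¬p3 → ¬p3): min(1, 1 − 0.9 + 0.9) = 1
¬(¬p3 → ¬p3): Łukasiewicz ¬ gives 1 − 1 = 0
¬¬(¬p3 → ¬p3): Łukasiewicz ¬ gives 1 − 0 = 1
(¬p1 ∨ ¬¬(¬p3 → ¬p3)) = max(0.1, 1) = 1
((¬p1 ∨ ¬¬(¬p3 → ¬p3)) ∨ p2) = max(1, 0.2) = 1
¬p3: Łukasiewicz ¬ gives 1 − 0.1 = 0.9
(p2 ∧ ¬p3) = min(0.2, 0.9) = 0.2
(p2 ∨ p2) = max(0.2, 0.2) = 0.2
((p2 ∧ ¬p3) ∧ (p2 ∨ p2)) = min(0.2, 0.2) = 0.2
¬((p2 ∧ ¬p3) ∧ (p2 ∨ p2)): Łukasiewicz ¬ gives 1 − 0.2 = 0.8
(¬((p2 ∧ ¬p3) ∧ (p2 ∨ p2)) ∧ p3) = min(0.8, 0.1) = 0.1
(((¬p1 ∨ ¬¬(¬p3 → ¬p3)) ∨ p2) → (¬((p2 ∧ ¬p3) ∧ (p2 ∨ p2)) ∧ p3)): min(1, 1 − 1 + 0.1) = 0.1
¬(((¬p1 ∨ ¬¬(¬p3 → ¬p3)) ∨ p2) → (¬((p2 ∧ ¬p3) ∧ (p2 ∨ p2)) ∧ p3)): Łukasiewicz ¬ gives 1 − 0.1 = 0.9

0.90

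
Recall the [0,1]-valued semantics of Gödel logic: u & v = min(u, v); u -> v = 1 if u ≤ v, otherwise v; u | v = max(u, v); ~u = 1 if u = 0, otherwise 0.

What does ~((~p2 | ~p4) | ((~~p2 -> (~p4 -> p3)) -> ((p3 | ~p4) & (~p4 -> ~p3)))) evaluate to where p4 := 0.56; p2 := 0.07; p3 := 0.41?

~p2: Gödel ¬ of 0.07 = 0 (operand ≠ 0)
~p4: Gödel ¬ of 0.56 = 0 (operand ≠ 0)
(~p2 | ~p4) = max(0, 0) = 0
~p2: Gödel ¬ of 0.07 = 0 (operand ≠ 0)
~~p2: Gödel ¬ of 0 = 1 (operand is 0)
~p4: Gödel ¬ of 0.56 = 0 (operand ≠ 0)
(~p4 -> p3): 0 ≤ 0.41, so result = 1
(~~p2 -> (~p4 -> p3)): 1 ≤ 1, so result = 1
~p4: Gödel ¬ of 0.56 = 0 (operand ≠ 0)
(p3 | ~p4) = max(0.41, 0) = 0.41
~p4: Gödel ¬ of 0.56 = 0 (operand ≠ 0)
~p3: Gödel ¬ of 0.41 = 0 (operand ≠ 0)
(~p4 -> ~p3): 0 ≤ 0, so result = 1
((p3 | ~p4) & (~p4 -> ~p3)) = min(0.41, 1) = 0.41
((~~p2 -> (~p4 -> p3)) -> ((p3 | ~p4) & (~p4 -> ~p3))): 1 > 0.41, so result = 0.41
((~p2 | ~p4) | ((~~p2 -> (~p4 -> p3)) -> ((p3 | ~p4) & (~p4 -> ~p3)))) = max(0, 0.41) = 0.41
~((~p2 | ~p4) | ((~~p2 -> (~p4 -> p3)) -> ((p3 | ~p4) & (~p4 -> ~p3)))): Gödel ¬ of 0.41 = 0 (operand ≠ 0)

0.00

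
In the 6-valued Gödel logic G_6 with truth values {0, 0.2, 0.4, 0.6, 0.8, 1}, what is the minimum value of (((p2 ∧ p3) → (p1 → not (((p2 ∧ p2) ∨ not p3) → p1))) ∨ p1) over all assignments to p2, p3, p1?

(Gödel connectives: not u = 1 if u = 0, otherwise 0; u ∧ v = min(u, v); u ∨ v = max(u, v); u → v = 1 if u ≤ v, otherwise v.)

0.20

The minimum is attained at p2 = 0.2, p3 = 0.2, p1 = 0.2:
  (p2 ∧ p3) = min(0.2, 0.2) = 0.2
  (p2 ∧ p2) = min(0.2, 0.2) = 0.2
  not p3: Gödel ¬ of 0.2 = 0 (operand ≠ 0)
  ((p2 ∧ p2) ∨ not p3) = max(0.2, 0) = 0.2
  (((p2 ∧ p2) ∨ not p3) → p1): 0.2 ≤ 0.2, so result = 1
  not (((p2 ∧ p2) ∨ not p3) → p1): Gödel ¬ of 1 = 0 (operand ≠ 0)
  (p1 → not (((p2 ∧ p2) ∨ not p3) → p1)): 0.2 > 0, so result = 0
  ((p2 ∧ p3) → (p1 → not (((p2 ∧ p2) ∨ not p3) → p1))): 0.2 > 0, so result = 0
  (((p2 ∧ p3) → (p1 → not (((p2 ∧ p2) ∨ not p3) → p1))) ∨ p1) = max(0, 0.2) = 0.2
Checking all 216 assignments confirms none give a value below 0.20.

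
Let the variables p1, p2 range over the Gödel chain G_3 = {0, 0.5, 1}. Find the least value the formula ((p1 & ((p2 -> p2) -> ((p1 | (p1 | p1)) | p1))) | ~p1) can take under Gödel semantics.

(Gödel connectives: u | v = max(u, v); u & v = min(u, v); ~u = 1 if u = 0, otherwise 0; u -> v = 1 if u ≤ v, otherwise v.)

0.50

The minimum is attained at p1 = 0.5, p2 = 0:
  (p2 -> p2): 0 ≤ 0, so result = 1
  (p1 | p1) = max(0.5, 0.5) = 0.5
  (p1 | (p1 | p1)) = max(0.5, 0.5) = 0.5
  ((p1 | (p1 | p1)) | p1) = max(0.5, 0.5) = 0.5
  ((p2 -> p2) -> ((p1 | (p1 | p1)) | p1)): 1 > 0.5, so result = 0.5
  (p1 & ((p2 -> p2) -> ((p1 | (p1 | p1)) | p1))) = min(0.5, 0.5) = 0.5
  ~p1: Gödel ¬ of 0.5 = 0 (operand ≠ 0)
  ((p1 & ((p2 -> p2) -> ((p1 | (p1 | p1)) | p1))) | ~p1) = max(0.5, 0) = 0.5
Checking all 9 assignments confirms none give a value below 0.50.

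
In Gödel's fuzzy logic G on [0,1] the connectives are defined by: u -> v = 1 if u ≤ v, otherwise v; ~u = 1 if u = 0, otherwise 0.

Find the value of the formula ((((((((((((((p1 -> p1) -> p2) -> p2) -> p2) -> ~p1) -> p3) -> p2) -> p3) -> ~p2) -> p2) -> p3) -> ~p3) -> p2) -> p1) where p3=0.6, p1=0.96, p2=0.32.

(p1 -> p1): 0.96 ≤ 0.96, so result = 1
((p1 -> p1) -> p2): 1 > 0.32, so result = 0.32
(((p1 -> p1) -> p2) -> p2): 0.32 ≤ 0.32, so result = 1
((((p1 -> p1) -> p2) -> p2) -> p2): 1 > 0.32, so result = 0.32
~p1: Gödel ¬ of 0.96 = 0 (operand ≠ 0)
(((((p1 -> p1) -> p2) -> p2) -> p2) -> ~p1): 0.32 > 0, so result = 0
((((((p1 -> p1) -> p2) -> p2) -> p2) -> ~p1) -> p3): 0 ≤ 0.6, so result = 1
(((((((p1 -> p1) -> p2) -> p2) -> p2) -> ~p1) -> p3) -> p2): 1 > 0.32, so result = 0.32
((((((((p1 -> p1) -> p2) -> p2) -> p2) -> ~p1) -> p3) -> p2) -> p3): 0.32 ≤ 0.6, so result = 1
~p2: Gödel ¬ of 0.32 = 0 (operand ≠ 0)
(((((((((p1 -> p1) -> p2) -> p2) -> p2) -> ~p1) -> p3) -> p2) -> p3) -> ~p2): 1 > 0, so result = 0
((((((((((p1 -> p1) -> p2) -> p2) -> p2) -> ~p1) -> p3) -> p2) -> p3) -> ~p2) -> p2): 0 ≤ 0.32, so result = 1
(((((((((((p1 -> p1) -> p2) -> p2) -> p2) -> ~p1) -> p3) -> p2) -> p3) -> ~p2) -> p2) -> p3): 1 > 0.6, so result = 0.6
~p3: Gödel ¬ of 0.6 = 0 (operand ≠ 0)
((((((((((((p1 -> p1) -> p2) -> p2) -> p2) -> ~p1) -> p3) -> p2) -> p3) -> ~p2) -> p2) -> p3) -> ~p3): 0.6 > 0, so result = 0
(((((((((((((p1 -> p1) -> p2) -> p2) -> p2) -> ~p1) -> p3) -> p2) -> p3) -> ~p2) -> p2) -> p3) -> ~p3) -> p2): 0 ≤ 0.32, so result = 1
((((((((((((((p1 -> p1) -> p2) -> p2) -> p2) -> ~p1) -> p3) -> p2) -> p3) -> ~p2) -> p2) -> p3) -> ~p3) -> p2) -> p1): 1 > 0.96, so result = 0.96

0.96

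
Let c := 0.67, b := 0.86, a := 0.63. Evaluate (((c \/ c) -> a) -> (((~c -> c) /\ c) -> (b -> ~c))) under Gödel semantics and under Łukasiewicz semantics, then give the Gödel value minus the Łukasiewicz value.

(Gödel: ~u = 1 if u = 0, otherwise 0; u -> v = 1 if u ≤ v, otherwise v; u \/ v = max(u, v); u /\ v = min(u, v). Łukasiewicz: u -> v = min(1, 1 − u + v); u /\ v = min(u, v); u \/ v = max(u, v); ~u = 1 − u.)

Gödel evaluation:
  (c \/ c) = max(0.67, 0.67) = 0.67
  ((c \/ c) -> a): 0.67 > 0.63, so result = 0.63
  ~c: Gödel ¬ of 0.67 = 0 (operand ≠ 0)
  (~c -> c): 0 ≤ 0.67, so result = 1
  ((~c -> c) /\ c) = min(1, 0.67) = 0.67
  ~c: Gödel ¬ of 0.67 = 0 (operand ≠ 0)
  (b -> ~c): 0.86 > 0, so result = 0
  (((~c -> c) /\ c) -> (b -> ~c)): 0.67 > 0, so result = 0
  (((c \/ c) -> a) -> (((~c -> c) /\ c) -> (b -> ~c))): 0.63 > 0, so result = 0
  Gödel value = 0
Łukasiewicz evaluation:
  (c \/ c) = max(0.67, 0.67) = 0.67
  ((c \/ c) -> a): min(1, 1 − 0.67 + 0.63) = 0.96
  ~c: Łukasiewicz ¬ gives 1 − 0.67 = 0.33
  (~c -> c): min(1, 1 − 0.33 + 0.67) = 1
  ((~c -> c) /\ c) = min(1, 0.67) = 0.67
  ~c: Łukasiewicz ¬ gives 1 − 0.67 = 0.33
  (b -> ~c): min(1, 1 − 0.86 + 0.33) = 0.47
  (((~c -> c) /\ c) -> (b -> ~c)): min(1, 1 − 0.67 + 0.47) = 0.8
  (((c \/ c) -> a) -> (((~c -> c) /\ c) -> (b -> ~c))): min(1, 1 − 0.96 + 0.8) = 0.84
  Łukasiewicz value = 0.84
Difference: 0 − 0.84 = -0.84

-0.84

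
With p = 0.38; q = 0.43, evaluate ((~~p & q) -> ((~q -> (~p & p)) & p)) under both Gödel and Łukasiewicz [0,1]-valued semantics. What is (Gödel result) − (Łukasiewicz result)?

Gödel evaluation:
  ~p: Gödel ¬ of 0.38 = 0 (operand ≠ 0)
  ~~p: Gödel ¬ of 0 = 1 (operand is 0)
  (~~p & q) = min(1, 0.43) = 0.43
  ~q: Gödel ¬ of 0.43 = 0 (operand ≠ 0)
  ~p: Gödel ¬ of 0.38 = 0 (operand ≠ 0)
  (~p & p) = min(0, 0.38) = 0
  (~q -> (~p & p)): 0 ≤ 0, so result = 1
  ((~q -> (~p & p)) & p) = min(1, 0.38) = 0.38
  ((~~p & q) -> ((~q -> (~p & p)) & p)): 0.43 > 0.38, so result = 0.38
  Gödel value = 0.38
Łukasiewicz evaluation:
  ~p: Łukasiewicz ¬ gives 1 − 0.38 = 0.62
  ~~p: Łukasiewicz ¬ gives 1 − 0.62 = 0.38
  (~~p & q) = min(0.38, 0.43) = 0.38
  ~q: Łukasiewicz ¬ gives 1 − 0.43 = 0.57
  ~p: Łukasiewicz ¬ gives 1 − 0.38 = 0.62
  (~p & p) = min(0.62, 0.38) = 0.38
  (~q -> (~p & p)): min(1, 1 − 0.57 + 0.38) = 0.81
  ((~q -> (~p & p)) & p) = min(0.81, 0.38) = 0.38
  ((~~p & q) -> ((~q -> (~p & p)) & p)): min(1, 1 − 0.38 + 0.38) = 1
  Łukasiewicz value = 1
Difference: 0.38 − 1 = -0.62

-0.62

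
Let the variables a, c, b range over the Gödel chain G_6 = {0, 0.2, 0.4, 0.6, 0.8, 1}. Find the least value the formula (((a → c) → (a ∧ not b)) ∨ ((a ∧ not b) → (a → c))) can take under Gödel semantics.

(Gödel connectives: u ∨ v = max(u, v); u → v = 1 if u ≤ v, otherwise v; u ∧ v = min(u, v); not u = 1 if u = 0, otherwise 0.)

1.00

Every assignment gives 1. For instance at a = 0, c = 0, b = 0:
  (a → c): 0 ≤ 0, so result = 1
  not b: Gödel ¬ of 0 = 1 (operand is 0)
  (a ∧ not b) = min(0, 1) = 0
  ((a → c) → (a ∧ not b)): 1 > 0, so result = 0
  not b: Gödel ¬ of 0 = 1 (operand is 0)
  (a ∧ not b) = min(0, 1) = 0
  (a → c): 0 ≤ 0, so result = 1
  ((a ∧ not b) → (a → c)): 0 ≤ 1, so result = 1
  (((a → c) → (a ∧ not b)) ∨ ((a ∧ not b) → (a → c))) = max(0, 1) = 1
All 216 assignments give value 1 — the formula is a G_6-tautology.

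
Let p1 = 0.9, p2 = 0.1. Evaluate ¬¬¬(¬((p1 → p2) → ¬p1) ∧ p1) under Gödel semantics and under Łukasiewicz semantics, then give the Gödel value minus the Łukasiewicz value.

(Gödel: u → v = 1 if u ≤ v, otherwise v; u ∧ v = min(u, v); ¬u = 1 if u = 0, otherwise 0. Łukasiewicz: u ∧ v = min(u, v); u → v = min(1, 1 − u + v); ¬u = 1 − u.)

Gödel evaluation:
  (p1 → p2): 0.9 > 0.1, so result = 0.1
  ¬p1: Gödel ¬ of 0.9 = 0 (operand ≠ 0)
  ((p1 → p2) → ¬p1): 0.1 > 0, so result = 0
  ¬((p1 → p2) → ¬p1): Gödel ¬ of 0 = 1 (operand is 0)
  (¬((p1 → p2) → ¬p1) ∧ p1) = min(1, 0.9) = 0.9
  ¬(¬((p1 → p2) → ¬p1) ∧ p1): Gödel ¬ of 0.9 = 0 (operand ≠ 0)
  ¬¬(¬((p1 → p2) → ¬p1) ∧ p1): Gödel ¬ of 0 = 1 (operand is 0)
  ¬¬¬(¬((p1 → p2) → ¬p1) ∧ p1): Gödel ¬ of 1 = 0 (operand ≠ 0)
  Gödel value = 0
Łukasiewicz evaluation:
  (p1 → p2): min(1, 1 − 0.9 + 0.1) = 0.2
  ¬p1: Łukasiewicz ¬ gives 1 − 0.9 = 0.1
  ((p1 → p2) → ¬p1): min(1, 1 − 0.2 + 0.1) = 0.9
  ¬((p1 → p2) → ¬p1): Łukasiewicz ¬ gives 1 − 0.9 = 0.1
  (¬((p1 → p2) → ¬p1) ∧ p1) = min(0.1, 0.9) = 0.1
  ¬(¬((p1 → p2) → ¬p1) ∧ p1): Łukasiewicz ¬ gives 1 − 0.1 = 0.9
  ¬¬(¬((p1 → p2) → ¬p1) ∧ p1): Łukasiewicz ¬ gives 1 − 0.9 = 0.1
  ¬¬¬(¬((p1 → p2) → ¬p1) ∧ p1): Łukasiewicz ¬ gives 1 − 0.1 = 0.9
  Łukasiewicz value = 0.9
Difference: 0 − 0.9 = -0.90

-0.90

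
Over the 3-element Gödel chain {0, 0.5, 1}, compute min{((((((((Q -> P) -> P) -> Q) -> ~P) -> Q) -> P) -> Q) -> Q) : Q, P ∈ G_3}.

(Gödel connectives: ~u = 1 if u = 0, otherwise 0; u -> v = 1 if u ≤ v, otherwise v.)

The minimum is attained at Q = 0.5, P = 0:
  (Q -> P): 0.5 > 0, so result = 0
  ((Q -> P) -> P): 0 ≤ 0, so result = 1
  (((Q -> P) -> P) -> Q): 1 > 0.5, so result = 0.5
  ~P: Gödel ¬ of 0 = 1 (operand is 0)
  ((((Q -> P) -> P) -> Q) -> ~P): 0.5 ≤ 1, so result = 1
  (((((Q -> P) -> P) -> Q) -> ~P) -> Q): 1 > 0.5, so result = 0.5
  ((((((Q -> P) -> P) -> Q) -> ~P) -> Q) -> P): 0.5 > 0, so result = 0
  (((((((Q -> P) -> P) -> Q) -> ~P) -> Q) -> P) -> Q): 0 ≤ 0.5, so result = 1
  ((((((((Q -> P) -> P) -> Q) -> ~P) -> Q) -> P) -> Q) -> Q): 1 > 0.5, so result = 0.5
Checking all 9 assignments confirms none give a value below 0.50.

0.50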